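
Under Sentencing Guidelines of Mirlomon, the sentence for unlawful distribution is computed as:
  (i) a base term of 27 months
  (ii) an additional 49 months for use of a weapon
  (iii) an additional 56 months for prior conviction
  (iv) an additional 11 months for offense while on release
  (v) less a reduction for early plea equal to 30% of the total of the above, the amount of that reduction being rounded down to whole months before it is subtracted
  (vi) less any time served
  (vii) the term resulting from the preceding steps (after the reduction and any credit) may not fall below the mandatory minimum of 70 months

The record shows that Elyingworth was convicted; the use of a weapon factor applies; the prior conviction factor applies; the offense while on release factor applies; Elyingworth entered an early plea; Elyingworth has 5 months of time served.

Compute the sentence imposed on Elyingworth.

Use of a weapon enhancement: +49 months
Prior conviction enhancement: +56 months
Offense while on release enhancement: +11 months
Adjusted term: 27 months + 49 months + 56 months + 11 months = 143 months
Early plea reduction: 30% of 143 months = 42 months (rounded down)
After reduction: 143 − 42 = 101 months
Less time served: 101 months − 5 months = 96 months
Minimum 70 months: 96 months meets the minimum, no increase.

96 months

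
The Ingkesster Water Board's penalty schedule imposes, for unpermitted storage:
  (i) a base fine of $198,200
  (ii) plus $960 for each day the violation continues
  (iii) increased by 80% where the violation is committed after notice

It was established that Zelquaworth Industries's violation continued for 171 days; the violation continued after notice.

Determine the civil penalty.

$652,248

Per-day component: 171 × $960 = $164,160
Base plus per-day: $198,200 + $164,160 = $362,360
Enhancement: 80% of $362,360 = $289,888
Enhanced fine: $362,360 + $289,888 = $652,248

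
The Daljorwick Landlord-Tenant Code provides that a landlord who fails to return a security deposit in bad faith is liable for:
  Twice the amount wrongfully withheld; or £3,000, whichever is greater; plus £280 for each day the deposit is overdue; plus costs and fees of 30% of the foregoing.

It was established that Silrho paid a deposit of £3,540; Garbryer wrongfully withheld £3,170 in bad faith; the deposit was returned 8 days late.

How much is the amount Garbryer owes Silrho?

Doubled: 2 × £3,170 = £6,340
Minimum £3,000: £6,340 meets the minimum, no increase.
Late-return penalty: 8 × £280 = £2,240
Damages plus late penalty: £6,340 + £2,240 = £8,580
Costs and fees: 30% of £8,580 = £2,574
Total recovery: £8,580 + £2,574 = £11,154

Recovery: £11,154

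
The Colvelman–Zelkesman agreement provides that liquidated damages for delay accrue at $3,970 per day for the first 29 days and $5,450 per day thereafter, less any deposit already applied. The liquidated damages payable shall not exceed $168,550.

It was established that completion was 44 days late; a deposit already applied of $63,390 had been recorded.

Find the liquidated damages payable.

First 29 days: 29 × $3,970 = $115,130
Remaining days: (44 − 29) × $5,450 = $81,750
Accrued per-day damages: $115,130 + $81,750 = $196,880
Less deposit already applied: $196,880 − $63,390 = $133,490
Cap at $168,550: $133,490 is within the cap, no reduction.

$133,490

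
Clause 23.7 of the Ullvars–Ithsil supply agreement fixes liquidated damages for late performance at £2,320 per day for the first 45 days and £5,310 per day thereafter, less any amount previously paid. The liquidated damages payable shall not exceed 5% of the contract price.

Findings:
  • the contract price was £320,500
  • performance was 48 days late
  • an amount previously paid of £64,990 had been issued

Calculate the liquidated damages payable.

First 45 days: 45 × £2,320 = £104,400
Remaining days: (48 − 45) × £5,310 = £15,930
Accrued per-day damages: £104,400 + £15,930 = £120,330
Less amount previously paid: £120,330 − £64,990 = £55,340
Cap: 5% of £320,500 = £16,025
Cap at £16,025: £55,340 exceeds the cap → £16,025

£16,025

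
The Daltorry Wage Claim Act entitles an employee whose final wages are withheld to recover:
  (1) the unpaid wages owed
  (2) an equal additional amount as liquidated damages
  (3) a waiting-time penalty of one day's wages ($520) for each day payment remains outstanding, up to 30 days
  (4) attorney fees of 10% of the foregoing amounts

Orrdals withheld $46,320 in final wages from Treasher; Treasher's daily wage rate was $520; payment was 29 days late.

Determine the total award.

Liquidated damages (equal amount): $46,320
Penalty days: min(29, 30) = 29
Waiting-time penalty: 29 × $520 = $15,080
Subtotal: $46,320 + $46,320 + $15,080 = $107,720
Attorney fees: 10% of $107,720 = $10,772
Total award: $107,720 + $10,772 = $118,492

$118,492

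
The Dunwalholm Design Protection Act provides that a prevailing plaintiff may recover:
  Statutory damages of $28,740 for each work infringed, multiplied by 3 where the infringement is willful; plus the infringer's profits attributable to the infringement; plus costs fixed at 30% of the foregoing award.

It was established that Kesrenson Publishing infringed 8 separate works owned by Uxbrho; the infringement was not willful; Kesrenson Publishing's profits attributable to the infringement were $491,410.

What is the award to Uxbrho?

$937,729

Statutory damages: 8 × $28,740 = $229,920
Infringement not willful: no ×3 enhancement.
Combined award: $229,920 + $491,410 = $721,330
Costs: 30% of $721,330 = $216,399
Award plus costs: $721,330 + $216,399 = $937,729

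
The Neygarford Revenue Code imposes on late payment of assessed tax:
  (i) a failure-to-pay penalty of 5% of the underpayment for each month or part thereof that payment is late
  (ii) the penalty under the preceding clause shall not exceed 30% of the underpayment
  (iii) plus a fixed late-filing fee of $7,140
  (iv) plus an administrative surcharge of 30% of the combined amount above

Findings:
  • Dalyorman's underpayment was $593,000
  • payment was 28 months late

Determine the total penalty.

$240,552

Accrued rate: 5% × 28 = 140%, capped at 30% → 30%
Failure-to-pay penalty: 30% of $593,000 = $177,900
Penalty before surcharge: $177,900 + $7,140 = $185,040
Administrative surcharge: 30% of $185,040 = $55,512
Total penalty: $185,040 + $55,512 = $240,552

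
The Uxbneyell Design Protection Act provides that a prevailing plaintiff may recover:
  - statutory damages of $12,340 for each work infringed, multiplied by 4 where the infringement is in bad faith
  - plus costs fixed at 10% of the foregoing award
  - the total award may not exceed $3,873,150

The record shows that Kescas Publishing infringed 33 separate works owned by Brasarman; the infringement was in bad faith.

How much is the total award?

$1,791,768

Statutory damages: 33 × $12,340 = $407,220
Multiplied by 4: 4 × $407,220 = $1,628,880
Costs: 10% of $1,628,880 = $162,888
Award plus costs: $1,628,880 + $162,888 = $1,791,768
Cap at $3,873,150: $1,791,768 is within the cap, no reduction.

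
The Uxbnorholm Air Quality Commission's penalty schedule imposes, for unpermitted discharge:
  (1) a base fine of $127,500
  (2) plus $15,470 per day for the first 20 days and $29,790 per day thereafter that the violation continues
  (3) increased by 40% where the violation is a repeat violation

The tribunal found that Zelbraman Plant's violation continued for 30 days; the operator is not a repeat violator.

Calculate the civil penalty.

$734,800

First 20 days: 20 × $15,470 = $309,400
Remaining days: (30 − 20) × $29,790 = $297,900
Per-day component: $309,400 + $297,900 = $607,300
Base plus per-day: $127,500 + $607,300 = $734,800
The operator is not a repeat violator: no 40% increase.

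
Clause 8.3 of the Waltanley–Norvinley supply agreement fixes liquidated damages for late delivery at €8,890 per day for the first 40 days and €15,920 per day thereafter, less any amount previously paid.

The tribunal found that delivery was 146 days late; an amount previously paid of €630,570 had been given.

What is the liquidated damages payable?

First 40 days: 40 × €8,890 = €355,600
Remaining days: (146 − 40) × €15,920 = €1,687,520
Accrued per-day damages: €355,600 + €1,687,520 = €2,043,120
Less amount previously paid: €2,043,120 − €630,570 = €1,412,550

€1,412,550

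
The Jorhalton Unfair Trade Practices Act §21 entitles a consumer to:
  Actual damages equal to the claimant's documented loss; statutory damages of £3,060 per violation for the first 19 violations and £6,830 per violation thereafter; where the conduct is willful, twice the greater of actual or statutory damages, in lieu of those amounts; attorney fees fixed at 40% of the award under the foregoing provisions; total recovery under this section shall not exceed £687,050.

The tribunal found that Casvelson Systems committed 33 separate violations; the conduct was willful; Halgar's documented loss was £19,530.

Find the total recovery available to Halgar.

£430,528

First 19 violations: 19 × £3,060 = £58,140
Remaining violations: (33 − 19) × £6,830 = £95,620
Statutory damages: £58,140 + £95,620 = £153,760
Greater of actual damages (£19,530) or statutory damages (£153,760): £153,760
Doubled: 2 × £153,760 = £307,520
Attorney fees: 40% of £307,520 = £123,008
Total before cap: £307,520 + £123,008 = £430,528
Cap at £687,050: £430,528 is within the cap, no reduction.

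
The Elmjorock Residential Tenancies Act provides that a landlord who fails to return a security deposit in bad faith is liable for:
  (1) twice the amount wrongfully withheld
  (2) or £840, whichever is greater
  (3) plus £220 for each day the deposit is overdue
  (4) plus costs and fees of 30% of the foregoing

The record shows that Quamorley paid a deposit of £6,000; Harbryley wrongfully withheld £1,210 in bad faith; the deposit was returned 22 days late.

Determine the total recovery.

£9,438

Doubled: 2 × £1,210 = £2,420
Minimum £840: £2,420 meets the minimum, no increase.
Late-return penalty: 22 × £220 = £4,840
Damages plus late penalty: £2,420 + £4,840 = £7,260
Costs and fees: 30% of £7,260 = £2,178
Total recovery: £7,260 + £2,178 = £9,438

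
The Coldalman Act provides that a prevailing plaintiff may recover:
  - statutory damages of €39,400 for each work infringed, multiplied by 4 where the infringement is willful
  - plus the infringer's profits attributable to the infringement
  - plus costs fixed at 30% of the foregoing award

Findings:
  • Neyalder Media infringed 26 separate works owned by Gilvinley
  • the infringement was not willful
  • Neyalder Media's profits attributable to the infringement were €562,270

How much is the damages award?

Statutory damages: 26 × €39,400 = €1,024,400
Infringement not willful: no ×4 enhancement.
Combined award: €1,024,400 + €562,270 = €1,586,670
Costs: 30% of €1,586,670 = €476,001
Award plus costs: €1,586,670 + €476,001 = €2,062,671

€2,062,671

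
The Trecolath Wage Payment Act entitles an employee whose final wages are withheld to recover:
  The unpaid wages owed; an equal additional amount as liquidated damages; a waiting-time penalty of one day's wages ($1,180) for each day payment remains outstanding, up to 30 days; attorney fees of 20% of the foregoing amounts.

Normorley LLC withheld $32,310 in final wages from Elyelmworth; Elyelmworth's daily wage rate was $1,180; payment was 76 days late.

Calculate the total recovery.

Total award: $120,024

Liquidated damages (equal amount): $32,310
Penalty days: min(76, 30) = 30
Waiting-time penalty: 30 × $1,180 = $35,400
Subtotal: $32,310 + $32,310 + $35,400 = $100,020
Attorney fees: 20% of $100,020 = $20,004
Total award: $100,020 + $20,004 = $120,024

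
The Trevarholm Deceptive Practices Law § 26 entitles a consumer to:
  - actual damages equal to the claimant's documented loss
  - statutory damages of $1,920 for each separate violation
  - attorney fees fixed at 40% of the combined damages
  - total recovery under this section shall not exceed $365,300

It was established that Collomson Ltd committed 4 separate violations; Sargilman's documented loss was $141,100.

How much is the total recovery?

$208,292

Statutory damages: 4 × $1,920 = $7,680
Combined damages: $141,100 + $7,680 = $148,780
Attorney fees: 40% of $148,780 = $59,512
Total before cap: $148,780 + $59,512 = $208,292
Cap at $365,300: $208,292 is within the cap, no reduction.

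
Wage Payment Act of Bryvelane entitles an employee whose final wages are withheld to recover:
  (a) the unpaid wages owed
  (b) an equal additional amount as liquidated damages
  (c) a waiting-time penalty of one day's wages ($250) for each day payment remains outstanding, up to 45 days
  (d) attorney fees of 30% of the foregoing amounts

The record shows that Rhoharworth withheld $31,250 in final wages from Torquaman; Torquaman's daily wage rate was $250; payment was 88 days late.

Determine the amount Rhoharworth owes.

$95,875

Liquidated damages (equal amount): $31,250
Penalty days: min(88, 45) = 45
Waiting-time penalty: 45 × $250 = $11,250
Subtotal: $31,250 + $31,250 + $11,250 = $73,750
Attorney fees: 30% of $73,750 = $22,125
Total award: $73,750 + $22,125 = $95,875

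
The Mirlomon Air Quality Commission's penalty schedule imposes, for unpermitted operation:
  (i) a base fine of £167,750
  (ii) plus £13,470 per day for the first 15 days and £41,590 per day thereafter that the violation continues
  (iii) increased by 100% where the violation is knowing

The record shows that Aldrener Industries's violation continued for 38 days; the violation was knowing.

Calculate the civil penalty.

First 15 days: 15 × £13,470 = £202,050
Remaining days: (38 − 15) × £41,590 = £956,570
Per-day component: £202,050 + £956,570 = £1,158,620
Base plus per-day: £167,750 + £1,158,620 = £1,326,370
Enhancement: 100% of £1,326,370 = £1,326,370
Enhanced fine: £1,326,370 + £1,326,370 = £2,652,740

£2,652,740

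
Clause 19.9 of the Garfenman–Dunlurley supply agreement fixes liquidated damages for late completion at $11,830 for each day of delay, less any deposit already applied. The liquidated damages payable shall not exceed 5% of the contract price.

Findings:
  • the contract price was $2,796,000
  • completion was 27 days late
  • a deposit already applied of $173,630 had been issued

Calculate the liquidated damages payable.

Per-day damages: 27 × $11,830 = $319,410
Less deposit already applied: $319,410 − $173,630 = $145,780
Cap: 5% of $2,796,000 = $139,800
Cap at $139,800: $145,780 exceeds the cap → $139,800

Liquidated damages: $139,800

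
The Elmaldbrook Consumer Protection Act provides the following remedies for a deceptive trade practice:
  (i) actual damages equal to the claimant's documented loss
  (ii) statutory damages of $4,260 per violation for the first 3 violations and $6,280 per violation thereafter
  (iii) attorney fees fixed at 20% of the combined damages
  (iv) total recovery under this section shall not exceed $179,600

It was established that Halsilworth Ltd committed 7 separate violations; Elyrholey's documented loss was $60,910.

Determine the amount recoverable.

$118,572

First 3 violations: 3 × $4,260 = $12,780
Remaining violations: (7 − 3) × $6,280 = $25,120
Statutory damages: $12,780 + $25,120 = $37,900
Combined damages: $60,910 + $37,900 = $98,810
Attorney fees: 20% of $98,810 = $19,762
Total before cap: $98,810 + $19,762 = $118,572
Cap at $179,600: $118,572 is within the cap, no reduction.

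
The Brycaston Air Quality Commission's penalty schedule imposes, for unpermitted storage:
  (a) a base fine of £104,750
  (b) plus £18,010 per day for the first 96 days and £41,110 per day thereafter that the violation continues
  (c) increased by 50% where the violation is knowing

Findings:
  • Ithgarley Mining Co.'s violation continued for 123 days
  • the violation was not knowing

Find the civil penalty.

First 96 days: 96 × £18,010 = £1,728,960
Remaining days: (123 − 96) × £41,110 = £1,109,970
Per-day component: £1,728,960 + £1,109,970 = £2,838,930
Base plus per-day: £104,750 + £2,838,930 = £2,943,680
The violation was not knowing: no 50% increase.

£2,943,680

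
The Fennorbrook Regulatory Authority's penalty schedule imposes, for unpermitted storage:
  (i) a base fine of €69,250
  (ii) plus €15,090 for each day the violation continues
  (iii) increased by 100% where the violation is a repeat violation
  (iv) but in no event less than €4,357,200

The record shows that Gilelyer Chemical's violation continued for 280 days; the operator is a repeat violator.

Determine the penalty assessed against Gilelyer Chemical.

€8,588,900

Per-day component: 280 × €15,090 = €4,225,200
Base plus per-day: €69,250 + €4,225,200 = €4,294,450
Enhancement: 100% of €4,294,450 = €4,294,450
Enhanced fine: €4,294,450 + €4,294,450 = €8,588,900
Minimum €4,357,200: €8,588,900 meets the minimum, no increase.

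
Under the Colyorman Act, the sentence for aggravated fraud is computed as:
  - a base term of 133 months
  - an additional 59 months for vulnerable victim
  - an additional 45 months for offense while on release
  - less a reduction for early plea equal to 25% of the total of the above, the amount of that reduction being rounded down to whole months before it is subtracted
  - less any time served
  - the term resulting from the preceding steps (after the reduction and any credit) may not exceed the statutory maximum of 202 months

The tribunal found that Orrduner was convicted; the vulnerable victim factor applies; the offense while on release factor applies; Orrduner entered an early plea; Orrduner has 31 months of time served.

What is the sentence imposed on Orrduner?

Vulnerable victim enhancement: +59 months
Offense while on release enhancement: +45 months
Adjusted term: 133 months + 59 months + 45 months = 237 months
Early plea reduction: 25% of 237 months = 59 months (rounded down)
After reduction: 237 − 59 = 178 months
Less time served: 178 months − 31 months = 147 months
Cap at 202 months: 147 months is within the cap, no reduction.

Sentence: 147 months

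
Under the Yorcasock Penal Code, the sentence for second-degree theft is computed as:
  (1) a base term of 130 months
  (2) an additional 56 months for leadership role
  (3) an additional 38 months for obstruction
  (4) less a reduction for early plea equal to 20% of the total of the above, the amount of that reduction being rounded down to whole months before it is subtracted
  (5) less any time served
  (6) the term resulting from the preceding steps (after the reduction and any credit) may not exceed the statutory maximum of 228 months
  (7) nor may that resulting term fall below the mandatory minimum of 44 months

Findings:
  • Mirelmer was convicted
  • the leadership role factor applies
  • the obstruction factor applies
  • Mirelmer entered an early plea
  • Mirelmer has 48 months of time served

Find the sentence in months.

132 months

Leadership role enhancement: +56 months
Obstruction enhancement: +38 months
Adjusted term: 130 months + 56 months + 38 months = 224 months
Early plea reduction: 20% of 224 months = 44 months (rounded down)
After reduction: 224 − 44 = 180 months
Less time served: 180 months − 48 months = 132 months
Cap at 228 months: 132 months is within the cap, no reduction.
Minimum 44 months: 132 months meets the minimum, no increase.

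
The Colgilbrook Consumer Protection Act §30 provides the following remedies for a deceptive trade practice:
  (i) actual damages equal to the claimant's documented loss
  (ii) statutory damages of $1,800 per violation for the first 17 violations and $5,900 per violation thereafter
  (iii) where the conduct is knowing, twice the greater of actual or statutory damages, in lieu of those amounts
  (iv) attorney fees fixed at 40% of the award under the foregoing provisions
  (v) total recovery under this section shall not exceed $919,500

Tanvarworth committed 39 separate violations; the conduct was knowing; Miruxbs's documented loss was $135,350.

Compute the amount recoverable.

First 17 violations: 17 × $1,800 = $30,600
Remaining violations: (39 − 17) × $5,900 = $129,800
Statutory damages: $30,600 + $129,800 = $160,400
Greater of actual damages ($135,350) or statutory damages ($160,400): $160,400
Doubled: 2 × $160,400 = $320,800
Attorney fees: 40% of $320,800 = $128,320
Total before cap: $320,800 + $128,320 = $449,120
Cap at $919,500: $449,120 is within the cap, no reduction.

Total recovery: $449,120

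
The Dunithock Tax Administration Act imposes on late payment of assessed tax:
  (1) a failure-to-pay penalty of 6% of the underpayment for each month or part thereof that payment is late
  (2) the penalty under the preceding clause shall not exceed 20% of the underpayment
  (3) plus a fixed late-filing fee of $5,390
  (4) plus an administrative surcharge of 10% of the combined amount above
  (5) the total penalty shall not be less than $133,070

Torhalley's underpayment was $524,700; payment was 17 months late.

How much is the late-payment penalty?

Accrued rate: 6% × 17 = 102%, capped at 20% → 20%
Failure-to-pay penalty: 20% of $524,700 = $104,940
Penalty before surcharge: $104,940 + $5,390 = $110,330
Administrative surcharge: 10% of $110,330 = $11,033
Total penalty: $110,330 + $11,033 = $121,363
Minimum $133,070: $121,363 is below the minimum → $133,070

$133,070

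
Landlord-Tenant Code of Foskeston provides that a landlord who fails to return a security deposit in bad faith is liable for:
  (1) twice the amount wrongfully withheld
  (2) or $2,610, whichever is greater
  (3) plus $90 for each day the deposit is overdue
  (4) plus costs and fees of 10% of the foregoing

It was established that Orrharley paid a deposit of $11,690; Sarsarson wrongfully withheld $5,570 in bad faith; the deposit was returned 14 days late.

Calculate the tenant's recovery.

$13,640

Doubled: 2 × $5,570 = $11,140
Minimum $2,610: $11,140 meets the minimum, no increase.
Late-return penalty: 14 × $90 = $1,260
Damages plus late penalty: $11,140 + $1,260 = $12,400
Costs and fees: 10% of $12,400 = $1,240
Total recovery: $12,400 + $1,240 = $13,640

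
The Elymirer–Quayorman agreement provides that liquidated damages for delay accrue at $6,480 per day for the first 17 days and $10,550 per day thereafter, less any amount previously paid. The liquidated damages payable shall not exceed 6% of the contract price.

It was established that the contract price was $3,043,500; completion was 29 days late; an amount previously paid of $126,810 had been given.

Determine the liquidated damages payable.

$109,950

First 17 days: 17 × $6,480 = $110,160
Remaining days: (29 − 17) × $10,550 = $126,600
Accrued per-day damages: $110,160 + $126,600 = $236,760
Less amount previously paid: $236,760 − $126,810 = $109,950
Cap: 6% of $3,043,500 = $182,610
Cap at $182,610: $109,950 is within the cap, no reduction.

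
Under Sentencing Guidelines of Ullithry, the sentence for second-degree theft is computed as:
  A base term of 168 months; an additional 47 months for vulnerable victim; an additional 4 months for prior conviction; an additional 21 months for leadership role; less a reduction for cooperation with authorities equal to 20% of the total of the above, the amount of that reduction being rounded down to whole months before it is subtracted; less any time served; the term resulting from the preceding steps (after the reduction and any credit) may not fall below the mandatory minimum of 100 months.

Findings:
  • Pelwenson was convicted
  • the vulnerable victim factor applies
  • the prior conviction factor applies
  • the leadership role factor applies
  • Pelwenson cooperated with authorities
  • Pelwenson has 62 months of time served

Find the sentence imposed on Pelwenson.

Vulnerable victim enhancement: +47 months
Prior conviction enhancement: +4 months
Leadership role enhancement: +21 months
Adjusted term: 168 months + 47 months + 4 months + 21 months = 240 months
Cooperation with authorities reduction: 20% of 240 months = 48 months (rounded down)
After reduction: 240 − 48 = 192 months
Less time served: 192 months − 62 months = 130 months
Minimum 100 months: 130 months meets the minimum, no increase.

Sentence: 130 months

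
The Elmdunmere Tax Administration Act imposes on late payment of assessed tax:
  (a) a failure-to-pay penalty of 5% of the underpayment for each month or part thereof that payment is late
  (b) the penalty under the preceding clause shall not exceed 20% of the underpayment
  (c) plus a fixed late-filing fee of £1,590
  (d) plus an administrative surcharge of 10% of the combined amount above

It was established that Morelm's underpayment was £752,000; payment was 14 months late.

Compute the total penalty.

Accrued rate: 5% × 14 = 70%, capped at 20% → 20%
Failure-to-pay penalty: 20% of £752,000 = £150,400
Penalty before surcharge: £150,400 + £1,590 = £151,990
Administrative surcharge: 10% of £151,990 = £15,199
Total penalty: £151,990 + £15,199 = £167,189

£167,189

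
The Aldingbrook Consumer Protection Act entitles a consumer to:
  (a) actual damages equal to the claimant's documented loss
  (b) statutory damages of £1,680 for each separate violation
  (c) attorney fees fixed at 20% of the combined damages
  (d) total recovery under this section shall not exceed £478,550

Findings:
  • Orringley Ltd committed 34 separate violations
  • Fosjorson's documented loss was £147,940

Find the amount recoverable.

Statutory damages: 34 × £1,680 = £57,120
Combined damages: £147,940 + £57,120 = £205,060
Attorney fees: 20% of £205,060 = £41,012
Total before cap: £205,060 + £41,012 = £246,072
Cap at £478,550: £246,072 is within the cap, no reduction.

Total recovery: £246,072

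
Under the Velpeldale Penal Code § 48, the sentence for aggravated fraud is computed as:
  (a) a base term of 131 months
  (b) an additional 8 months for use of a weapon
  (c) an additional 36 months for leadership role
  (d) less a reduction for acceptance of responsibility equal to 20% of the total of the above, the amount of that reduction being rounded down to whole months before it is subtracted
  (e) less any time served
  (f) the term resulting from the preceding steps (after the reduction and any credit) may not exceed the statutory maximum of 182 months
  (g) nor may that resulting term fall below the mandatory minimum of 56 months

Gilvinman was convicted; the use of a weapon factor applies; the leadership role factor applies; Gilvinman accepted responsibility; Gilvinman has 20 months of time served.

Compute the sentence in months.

Use of a weapon enhancement: +8 months
Leadership role enhancement: +36 months
Adjusted term: 131 months + 8 months + 36 months = 175 months
Acceptance of responsibility reduction: 20% of 175 months = 35 months (rounded down)
After reduction: 175 − 35 = 140 months
Less time served: 140 months − 20 months = 120 months
Cap at 182 months: 120 months is within the cap, no reduction.
Minimum 56 months: 120 months meets the minimum, no increase.

120 months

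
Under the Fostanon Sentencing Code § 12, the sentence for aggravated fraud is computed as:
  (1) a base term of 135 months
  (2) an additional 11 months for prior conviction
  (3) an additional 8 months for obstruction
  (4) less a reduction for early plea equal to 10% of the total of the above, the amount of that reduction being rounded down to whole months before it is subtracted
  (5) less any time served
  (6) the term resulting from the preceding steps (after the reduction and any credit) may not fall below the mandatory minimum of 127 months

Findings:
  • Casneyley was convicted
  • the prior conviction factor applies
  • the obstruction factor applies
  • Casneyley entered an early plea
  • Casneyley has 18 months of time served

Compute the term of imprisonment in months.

127 months

Prior conviction enhancement: +11 months
Obstruction enhancement: +8 months
Adjusted term: 135 months + 11 months + 8 months = 154 months
Early plea reduction: 10% of 154 months = 15 months (rounded down)
After reduction: 154 − 15 = 139 months
Less time served: 139 months − 18 months = 121 months
Minimum 127 months: 121 months is below the minimum → 127 months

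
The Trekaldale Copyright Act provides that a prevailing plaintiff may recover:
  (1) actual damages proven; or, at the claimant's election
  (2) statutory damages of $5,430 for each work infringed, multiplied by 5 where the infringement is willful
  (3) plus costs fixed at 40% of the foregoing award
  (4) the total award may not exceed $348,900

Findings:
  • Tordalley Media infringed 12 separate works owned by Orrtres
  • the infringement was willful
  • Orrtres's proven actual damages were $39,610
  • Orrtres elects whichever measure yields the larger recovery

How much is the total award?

$348,900

Statutory damages: 12 × $5,430 = $65,160
Multiplied by 5: 5 × $65,160 = $325,800
Greater of actual damages ($39,610) or enhanced statutory damages ($325,800): $325,800
Costs: 40% of $325,800 = $130,320
Award plus costs: $325,800 + $130,320 = $456,120
Cap at $348,900: $456,120 exceeds the cap → $348,900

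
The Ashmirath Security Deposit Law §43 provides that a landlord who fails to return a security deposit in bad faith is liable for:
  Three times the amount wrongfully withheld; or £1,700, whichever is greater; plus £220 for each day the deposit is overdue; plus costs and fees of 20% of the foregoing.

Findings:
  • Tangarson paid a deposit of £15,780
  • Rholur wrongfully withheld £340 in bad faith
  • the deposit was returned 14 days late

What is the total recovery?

Trebled: 3 × £340 = £1,020
Minimum £1,700: £1,020 is below the minimum → £1,700
Late-return penalty: 14 × £220 = £3,080
Damages plus late penalty: £1,700 + £3,080 = £4,780
Costs and fees: 20% of £4,780 = £956
Total recovery: £4,780 + £956 = £5,736

Recovery: £5,736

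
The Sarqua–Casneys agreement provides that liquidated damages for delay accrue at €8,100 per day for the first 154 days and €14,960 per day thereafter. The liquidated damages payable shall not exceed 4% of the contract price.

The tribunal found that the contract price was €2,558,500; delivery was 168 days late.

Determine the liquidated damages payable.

Liquidated damages: €102,340

First 154 days: 154 × €8,100 = €1,247,400
Remaining days: (168 − 154) × €14,960 = €209,440
Accrued per-day damages: €1,247,400 + €209,440 = €1,456,840
Cap: 4% of €2,558,500 = €102,340
Cap at €102,340: €1,456,840 exceeds the cap → €102,340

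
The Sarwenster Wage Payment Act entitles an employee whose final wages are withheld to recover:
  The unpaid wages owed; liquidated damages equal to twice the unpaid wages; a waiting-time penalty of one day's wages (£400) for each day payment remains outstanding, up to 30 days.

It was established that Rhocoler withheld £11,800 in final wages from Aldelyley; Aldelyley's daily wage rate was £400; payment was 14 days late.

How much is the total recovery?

Doubled: 2 × £11,800 = £23,600
Penalty days: min(14, 30) = 14
Waiting-time penalty: 14 × £400 = £5,600
Total award: £11,800 + £23,600 + £5,600 = £41,000

£41,000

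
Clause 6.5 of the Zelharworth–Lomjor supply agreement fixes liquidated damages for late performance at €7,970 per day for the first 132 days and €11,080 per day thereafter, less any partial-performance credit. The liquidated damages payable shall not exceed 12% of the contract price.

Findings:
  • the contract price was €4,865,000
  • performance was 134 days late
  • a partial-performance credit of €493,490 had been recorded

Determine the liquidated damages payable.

€580,710

First 132 days: 132 × €7,970 = €1,052,040
Remaining days: (134 − 132) × €11,080 = €22,160
Accrued per-day damages: €1,052,040 + €22,160 = €1,074,200
Less partial-performance credit: €1,074,200 − €493,490 = €580,710
Cap: 12% of €4,865,000 = €583,800
Cap at €583,800: €580,710 is within the cap, no reduction.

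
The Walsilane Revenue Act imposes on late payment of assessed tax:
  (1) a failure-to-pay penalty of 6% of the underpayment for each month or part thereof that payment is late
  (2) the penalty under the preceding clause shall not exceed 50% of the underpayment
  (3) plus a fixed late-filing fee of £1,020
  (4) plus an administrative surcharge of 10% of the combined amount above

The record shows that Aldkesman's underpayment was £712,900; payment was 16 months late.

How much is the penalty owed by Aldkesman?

£393,217

Accrued rate: 6% × 16 = 96%, capped at 50% → 50%
Failure-to-pay penalty: 50% of £712,900 = £356,450
Penalty before surcharge: £356,450 + £1,020 = £357,470
Administrative surcharge: 10% of £357,470 = £35,747
Total penalty: £357,470 + £35,747 = £393,217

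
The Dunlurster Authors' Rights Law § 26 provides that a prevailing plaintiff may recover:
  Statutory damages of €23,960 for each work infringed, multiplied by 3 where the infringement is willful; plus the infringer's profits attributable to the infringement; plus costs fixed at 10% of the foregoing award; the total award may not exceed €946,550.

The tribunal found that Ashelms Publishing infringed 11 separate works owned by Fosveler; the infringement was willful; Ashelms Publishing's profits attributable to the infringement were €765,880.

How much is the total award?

€946,550

Statutory damages: 11 × €23,960 = €263,560
Trebled: 3 × €263,560 = €790,680
Combined award: €790,680 + €765,880 = €1,556,560
Costs: 10% of €1,556,560 = €155,656
Award plus costs: €1,556,560 + €155,656 = €1,712,216
Cap at €946,550: €1,712,216 exceeds the cap → €946,550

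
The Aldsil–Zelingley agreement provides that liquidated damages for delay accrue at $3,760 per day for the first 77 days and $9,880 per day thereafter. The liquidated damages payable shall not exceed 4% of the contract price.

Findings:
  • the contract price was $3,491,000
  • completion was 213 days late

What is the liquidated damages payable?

First 77 days: 77 × $3,760 = $289,520
Remaining days: (213 − 77) × $9,880 = $1,343,680
Accrued per-day damages: $289,520 + $1,343,680 = $1,633,200
Cap: 4% of $3,491,000 = $139,640
Cap at $139,640: $1,633,200 exceeds the cap → $139,640

Liquidated damages: $139,640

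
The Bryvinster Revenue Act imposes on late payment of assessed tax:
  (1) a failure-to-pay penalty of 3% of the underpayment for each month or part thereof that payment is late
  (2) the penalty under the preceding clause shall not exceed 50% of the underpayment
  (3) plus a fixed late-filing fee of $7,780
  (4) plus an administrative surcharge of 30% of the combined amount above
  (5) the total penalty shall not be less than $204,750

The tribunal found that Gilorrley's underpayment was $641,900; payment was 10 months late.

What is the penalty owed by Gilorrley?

$260,455

Accrued rate: 3% × 10 = 30%, capped at 50% → 30%
Failure-to-pay penalty: 30% of $641,900 = $192,570
Penalty before surcharge: $192,570 + $7,780 = $200,350
Administrative surcharge: 30% of $200,350 = $60,105
Total penalty: $200,350 + $60,105 = $260,455
Minimum $204,750: $260,455 meets the minimum, no increase.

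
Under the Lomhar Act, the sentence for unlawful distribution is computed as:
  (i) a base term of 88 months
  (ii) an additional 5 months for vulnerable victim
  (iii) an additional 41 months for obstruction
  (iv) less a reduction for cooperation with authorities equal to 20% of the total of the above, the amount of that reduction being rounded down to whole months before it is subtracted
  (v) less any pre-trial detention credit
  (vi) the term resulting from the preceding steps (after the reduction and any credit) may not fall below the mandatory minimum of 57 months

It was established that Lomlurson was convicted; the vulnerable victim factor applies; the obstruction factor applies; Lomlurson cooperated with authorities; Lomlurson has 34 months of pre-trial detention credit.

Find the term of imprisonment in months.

74 months

Vulnerable victim enhancement: +5 months
Obstruction enhancement: +41 months
Adjusted term: 88 months + 5 months + 41 months = 134 months
Cooperation with authorities reduction: 20% of 134 months = 26 months (rounded down)
After reduction: 134 − 26 = 108 months
Less pre-trial detention credit: 108 months − 34 months = 74 months
Minimum 57 months: 74 months meets the minimum, no increase.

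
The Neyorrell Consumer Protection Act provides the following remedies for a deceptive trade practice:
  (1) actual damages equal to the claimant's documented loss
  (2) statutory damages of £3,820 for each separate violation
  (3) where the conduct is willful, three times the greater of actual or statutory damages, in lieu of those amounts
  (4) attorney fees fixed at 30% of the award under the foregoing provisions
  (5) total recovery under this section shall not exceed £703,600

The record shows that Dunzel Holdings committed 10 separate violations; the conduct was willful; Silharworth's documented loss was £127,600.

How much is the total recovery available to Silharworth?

Total recovery: £497,640

Statutory damages: 10 × £3,820 = £38,200
Greater of actual damages (£127,600) or statutory damages (£38,200): £127,600
Trebled: 3 × £127,600 = £382,800
Attorney fees: 30% of £382,800 = £114,840
Total before cap: £382,800 + £114,840 = £497,640
Cap at £703,600: £497,640 is within the cap, no reduction.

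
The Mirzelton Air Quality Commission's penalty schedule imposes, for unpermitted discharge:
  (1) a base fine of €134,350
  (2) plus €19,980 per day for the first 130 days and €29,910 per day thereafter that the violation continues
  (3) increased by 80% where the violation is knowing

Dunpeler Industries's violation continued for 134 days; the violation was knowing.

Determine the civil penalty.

First 130 days: 130 × €19,980 = €2,597,400
Remaining days: (134 − 130) × €29,910 = €119,640
Per-day component: €2,597,400 + €119,640 = €2,717,040
Base plus per-day: €134,350 + €2,717,040 = €2,851,390
Enhancement: 80% of €2,851,390 = €2,281,112
Enhanced fine: €2,851,390 + €2,281,112 = €5,132,502

Civil penalty: €5,132,502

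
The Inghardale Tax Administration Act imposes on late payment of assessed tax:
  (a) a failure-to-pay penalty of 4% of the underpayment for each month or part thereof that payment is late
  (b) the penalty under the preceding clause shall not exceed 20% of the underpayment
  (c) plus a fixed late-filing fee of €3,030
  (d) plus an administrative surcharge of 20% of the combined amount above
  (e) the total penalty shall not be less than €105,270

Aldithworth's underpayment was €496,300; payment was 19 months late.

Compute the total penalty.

€122,748

Accrued rate: 4% × 19 = 76%, capped at 20% → 20%
Failure-to-pay penalty: 20% of €496,300 = €99,260
Penalty before surcharge: €99,260 + €3,030 = €102,290
Administrative surcharge: 20% of €102,290 = €20,458
Total penalty: €102,290 + €20,458 = €122,748
Minimum €105,270: €122,748 meets the minimum, no increase.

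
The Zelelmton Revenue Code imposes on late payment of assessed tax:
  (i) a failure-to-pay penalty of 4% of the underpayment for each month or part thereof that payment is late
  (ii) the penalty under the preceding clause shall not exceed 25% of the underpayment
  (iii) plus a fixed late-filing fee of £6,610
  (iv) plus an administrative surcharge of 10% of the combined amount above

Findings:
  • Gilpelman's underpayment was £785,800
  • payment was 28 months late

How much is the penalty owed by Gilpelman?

Accrued rate: 4% × 28 = 112%, capped at 25% → 25%
Failure-to-pay penalty: 25% of £785,800 = £196,450
Penalty before surcharge: £196,450 + £6,610 = £203,060
Administrative surcharge: 10% of £203,060 = £20,306
Total penalty: £203,060 + £20,306 = £223,366

£223,366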